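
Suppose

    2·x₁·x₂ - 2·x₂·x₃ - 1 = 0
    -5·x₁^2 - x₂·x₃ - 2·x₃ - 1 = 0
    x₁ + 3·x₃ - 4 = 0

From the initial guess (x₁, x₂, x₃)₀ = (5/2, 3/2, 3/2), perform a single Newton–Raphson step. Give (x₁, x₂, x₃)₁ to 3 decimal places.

At (5/2, 3/2, 3/2): F = (2.000, -37.500, 3.000).
Jacobian J = [[2·x₂, 2·x₁ - 2·x₃, -2·x₂], [-10·x₁, -x₃, -x₂ - 2], [1, 0, 3]].
At the point, J = [[3.000, 2.000, -3.000], [-25.000, -1.500, -3.500], [1.000, 0.000, 3.000]] (det J = 125.000).
Solving J·Δ = −F gives Δ = (-1.452, 0.404, -0.516).
Then the next iterate is (x₁, x₂, x₃)₁ = (1.048, 1.904, 0.984).

(1.048, 1.904, 0.984)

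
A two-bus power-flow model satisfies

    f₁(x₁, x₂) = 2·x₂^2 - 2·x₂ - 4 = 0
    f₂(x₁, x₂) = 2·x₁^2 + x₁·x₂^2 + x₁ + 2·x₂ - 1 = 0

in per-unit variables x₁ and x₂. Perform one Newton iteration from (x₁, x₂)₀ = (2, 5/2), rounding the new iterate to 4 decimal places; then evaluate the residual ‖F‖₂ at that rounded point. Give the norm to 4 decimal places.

At (2, 5/2): F = (3.5000, 26.5000).
Jacobian J = [[0, 4·x₂ - 2], [4·x₁ + x₂^2 + 1, 2·x₁·x₂ + 2]].
At the point, J = [[0.0000, 8.0000], [15.2500, 12.0000]] (det J = -122.0000).
Solving J·Δ = −F gives Δ = (-1.3934, -0.4375).
Then the next iterate is (x₁, x₂)₁ = (0.6066, 2.0625).
Re-evaluating at (0.6066, 2.0625): F = (0.382812, 7.047947), so ‖F‖₂ = 7.0583.

7.0583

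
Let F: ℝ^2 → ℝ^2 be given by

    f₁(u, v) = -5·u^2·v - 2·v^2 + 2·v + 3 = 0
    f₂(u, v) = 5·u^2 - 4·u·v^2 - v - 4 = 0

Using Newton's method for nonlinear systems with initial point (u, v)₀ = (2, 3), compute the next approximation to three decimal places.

At (2, 3): F = (-69.000, -59.000).
Jacobian J = [[-10·u·v, -5·u^2 - 4·v + 2], [10·u - 4·v^2, -8·u·v - 1]].
At the point, J = [[-60.000, -30.000], [-16.000, -49.000]] (det J = 2460.000).
Solving J·Δ = −F gives Δ = (-0.655, -0.990).
Then the next iterate is (u, v)₁ = (1.345, 2.010).

(1.345, 2.010)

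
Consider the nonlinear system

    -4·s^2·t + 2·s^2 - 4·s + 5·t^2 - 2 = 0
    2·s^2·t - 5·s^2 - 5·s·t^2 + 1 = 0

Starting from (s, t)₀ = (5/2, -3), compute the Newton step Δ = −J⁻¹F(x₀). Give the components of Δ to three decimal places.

(-2.291, -0.558)

At (5/2, -3): F = (120.500, -180.250).
Jacobian J = [[-8·s·t + 4·s - 4, -4·s^2 + 10·t], [4·s·t - 10·s - 5·t^2, 2·s^2 - 10·s·t]].
At the point, J = [[66.000, -55.000], [-100.000, 87.500]] (det J = 275.000).
Solving J·Δ = −F gives Δ = (-2.291, -0.558).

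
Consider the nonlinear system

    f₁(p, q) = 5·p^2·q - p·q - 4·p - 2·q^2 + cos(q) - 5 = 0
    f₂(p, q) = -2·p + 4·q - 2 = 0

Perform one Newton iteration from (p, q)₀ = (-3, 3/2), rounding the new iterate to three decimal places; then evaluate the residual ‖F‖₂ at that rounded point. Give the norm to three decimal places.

112.501

At (-3, 3/2): F = (74.57074, 10.000).
Jacobian J = [[10·p·q - q - 4, 5·p^2 - p - 4·q - sin(q)], [-2, 4]].
At the point, J = [[-50.500, 41.00251], [-2.000, 4.000]] (det J = -119.99499).
Solving J·Δ = −F gives Δ = (-0.931, -2.966).
Then the next iterate is (p, q)₁ = (-3.931, -1.466).
Re-evaluating at (-3.931, -1.466): F = (-112.50129, -0.002), so ‖F‖₂ = 112.501.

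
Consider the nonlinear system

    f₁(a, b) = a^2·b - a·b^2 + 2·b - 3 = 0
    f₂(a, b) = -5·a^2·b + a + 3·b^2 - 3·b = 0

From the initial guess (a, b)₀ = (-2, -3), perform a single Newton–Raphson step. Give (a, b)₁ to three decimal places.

(-0.560, -2.780)

At (-2, -3): F = (-3.000, 94.000).
Jacobian J = [[2·a·b - b^2, a^2 - 2·a·b + 2], [-10·a·b + 1, -5·a^2 + 6·b - 3]].
At the point, J = [[3.000, -6.000], [-59.000, -41.000]] (det J = -477.000).
Solving J·Δ = −F gives Δ = (1.440, 0.220).
Then the next iterate is (a, b)₁ = (-0.560, -2.780).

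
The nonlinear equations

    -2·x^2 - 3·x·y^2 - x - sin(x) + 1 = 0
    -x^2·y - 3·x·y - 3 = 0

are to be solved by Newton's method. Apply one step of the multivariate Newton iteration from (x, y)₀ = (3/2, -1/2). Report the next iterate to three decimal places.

At (3/2, -1/2): F = (-7.12249, 0.375).
Jacobian J = [[-4·x - 3·y^2 - cos(x) - 1, -6·x·y], [-2·x·y - 3·y, -x^2 - 3·x]].
At the point, J = [[-7.82074, 4.500], [3.000, -6.750]] (det J = 39.28998).
Solving J·Δ = −F gives Δ = (-1.181, -0.469).
Then the next iterate is (x, y)₁ = (0.319, -0.969).

(0.319, -0.969)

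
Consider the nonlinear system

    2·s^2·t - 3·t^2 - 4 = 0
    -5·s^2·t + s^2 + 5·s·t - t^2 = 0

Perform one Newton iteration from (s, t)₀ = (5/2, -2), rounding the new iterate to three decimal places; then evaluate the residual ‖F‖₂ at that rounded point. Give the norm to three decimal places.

15.879

At (5/2, -2): F = (-41.000, 39.750).
Jacobian J = [[4·s·t, 2·s^2 - 6·t], [-10·s·t + 2·s + 5·t, -5·s^2 + 5·s - 2·t]].
At the point, J = [[-20.000, 24.500], [45.000, -14.750]] (det J = -807.500).
Solving J·Δ = −F gives Δ = (-0.457, 1.300).
Then the next iterate is (s, t)₁ = (2.043, -0.700).
Re-evaluating at (2.043, -0.700): F = (-11.31339, 11.14182), so ‖F‖₂ = 15.879.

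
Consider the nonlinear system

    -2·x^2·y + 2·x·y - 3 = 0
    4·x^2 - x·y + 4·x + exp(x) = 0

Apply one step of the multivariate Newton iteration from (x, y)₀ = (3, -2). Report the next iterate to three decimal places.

(1.473, -2.795)

At (3, -2): F = (21.000, 74.08554).
Jacobian J = [[-4·x·y + 2·y, -2·x^2 + 2·x], [8·x - y + exp(x) + 4, -x]].
At the point, J = [[20.000, -12.000], [50.08554, -3.000]] (det J = 541.02644).
Solving J·Δ = −F gives Δ = (-1.527, -0.795).
Then the next iterate is (x, y)₁ = (1.473, -2.795).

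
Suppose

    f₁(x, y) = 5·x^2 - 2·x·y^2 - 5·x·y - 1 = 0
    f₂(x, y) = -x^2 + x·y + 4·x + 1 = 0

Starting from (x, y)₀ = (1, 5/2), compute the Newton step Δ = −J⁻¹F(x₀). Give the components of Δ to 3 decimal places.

At (1, 5/2): F = (-21.000, 6.500).
Jacobian J = [[10·x - 2·y^2 - 5·y, -4·x·y - 5·x], [-2·x + y + 4, x]].
At the point, J = [[-15.000, -15.000], [4.500, 1.000]] (det J = 52.500).
Solving J·Δ = −F gives Δ = (-1.457, 0.057).

(-1.457, 0.057)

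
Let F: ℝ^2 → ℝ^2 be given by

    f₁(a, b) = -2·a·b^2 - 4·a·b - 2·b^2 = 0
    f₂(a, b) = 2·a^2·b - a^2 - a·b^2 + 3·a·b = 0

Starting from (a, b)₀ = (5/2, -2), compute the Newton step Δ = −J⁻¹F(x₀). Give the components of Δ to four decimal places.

At (5/2, -2): F = (-8.0000, -56.2500).
Jacobian J = [[-2·b^2 - 4·b, -4·a·b - 4·a - 4·b], [4·a·b - 2·a - b^2 + 3·b, 2·a^2 - 2·a·b + 3·a]].
At the point, J = [[0.0000, 18.0000], [-35.0000, 30.0000]] (det J = 630.0000).
Solving J·Δ = −F gives Δ = (-1.2262, 0.4444).

(-1.2262, 0.4444)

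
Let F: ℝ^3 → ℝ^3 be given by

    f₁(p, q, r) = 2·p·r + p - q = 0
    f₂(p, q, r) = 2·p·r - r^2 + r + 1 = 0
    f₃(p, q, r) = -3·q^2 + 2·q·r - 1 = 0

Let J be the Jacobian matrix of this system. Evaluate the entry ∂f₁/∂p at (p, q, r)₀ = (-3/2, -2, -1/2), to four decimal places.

0.0000

∂f₁/∂p = 2·r + 1.
At (-3/2, -2, -1/2) this is 0.0000.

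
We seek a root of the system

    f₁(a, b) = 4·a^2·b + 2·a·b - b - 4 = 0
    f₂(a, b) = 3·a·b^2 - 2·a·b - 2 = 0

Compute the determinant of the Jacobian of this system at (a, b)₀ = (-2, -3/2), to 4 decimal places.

354.7500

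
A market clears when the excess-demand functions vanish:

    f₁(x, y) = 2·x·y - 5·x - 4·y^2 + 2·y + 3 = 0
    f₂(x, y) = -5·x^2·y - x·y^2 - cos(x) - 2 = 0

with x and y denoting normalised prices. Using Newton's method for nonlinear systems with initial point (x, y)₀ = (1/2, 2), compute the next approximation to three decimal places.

(0.123, 1.298)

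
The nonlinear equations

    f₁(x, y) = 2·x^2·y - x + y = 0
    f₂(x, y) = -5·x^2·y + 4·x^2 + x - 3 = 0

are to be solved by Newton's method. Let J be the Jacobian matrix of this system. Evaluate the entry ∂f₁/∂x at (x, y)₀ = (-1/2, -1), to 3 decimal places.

1.000

∂f₁/∂x = 4·x·y - 1.
At (-1/2, -1) this is 1.000.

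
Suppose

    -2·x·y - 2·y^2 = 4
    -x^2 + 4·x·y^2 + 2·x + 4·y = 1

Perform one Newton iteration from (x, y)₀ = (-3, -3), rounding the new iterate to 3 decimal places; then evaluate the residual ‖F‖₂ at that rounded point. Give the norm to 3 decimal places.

35.144

At (-3, -3): F = (-40.000, -136.000).
Jacobian J = [[-2·y, -2·x - 4·y], [-2·x + 4·y^2 + 2, 8·x·y + 4]].
At the point, J = [[6.000, 18.000], [44.000, 76.000]] (det J = -336.000).
Solving J·Δ = −F gives Δ = (-1.762, 2.810).
Then the next iterate is (x, y)₁ = (-4.762, -0.190).
Re-evaluating at (-4.762, -0.190): F = (-5.88176, -34.64828), so ‖F‖₂ = 35.144.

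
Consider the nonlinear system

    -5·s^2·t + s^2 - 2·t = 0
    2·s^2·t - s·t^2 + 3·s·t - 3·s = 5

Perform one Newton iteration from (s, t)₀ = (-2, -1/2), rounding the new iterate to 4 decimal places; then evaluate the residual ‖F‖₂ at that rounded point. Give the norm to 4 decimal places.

4.4914

At (-2, -1/2): F = (15.0000, 0.5000).
Jacobian J = [[-10·s·t + 2·s, -5·s^2 - 2], [4·s·t - t^2 + 3·t - 3, 2·s^2 - 2·s·t + 3·s]].
At the point, J = [[-14.0000, -22.0000], [-0.7500, 0.0000]] (det J = -16.5000).
Solving J·Δ = −F gives Δ = (0.6667, 0.2576).
Then the next iterate is (s, t)₁ = (-1.3333, -0.2424).
Re-evaluating at (-1.3333, -0.2424): F = (4.417048, -0.814006), so ‖F‖₂ = 4.4914.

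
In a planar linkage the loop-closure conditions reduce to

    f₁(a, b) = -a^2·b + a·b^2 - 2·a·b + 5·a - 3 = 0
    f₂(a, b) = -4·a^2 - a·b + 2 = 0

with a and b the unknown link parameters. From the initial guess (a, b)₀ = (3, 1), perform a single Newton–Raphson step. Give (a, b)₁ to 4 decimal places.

(1.4795, 1.3379)

At (3, 1): F = (0.0000, -37.0000).
Jacobian J = [[-2·a·b + b^2 - 2·b + 5, -a^2 + 2·a·b - 2·a], [-8·a - b, -a]].
At the point, J = [[-2.0000, -9.0000], [-25.0000, -3.0000]] (det J = -219.0000).
Solving J·Δ = −F gives Δ = (-1.5205, 0.3379).
Then the next iterate is (a, b)₁ = (1.4795, 1.3379).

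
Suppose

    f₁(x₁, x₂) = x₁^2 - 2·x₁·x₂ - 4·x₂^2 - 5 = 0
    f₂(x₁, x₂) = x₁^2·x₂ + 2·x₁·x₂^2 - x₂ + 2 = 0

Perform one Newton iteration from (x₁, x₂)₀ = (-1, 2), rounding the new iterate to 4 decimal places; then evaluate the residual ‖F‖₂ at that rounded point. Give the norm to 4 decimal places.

At (-1, 2): F = (-16.0000, -6.0000).
Jacobian J = [[2·x₁ - 2·x₂, -2·x₁ - 8·x₂], [2·x₁·x₂ + 2·x₂^2, x₁^2 + 4·x₁·x₂ - 1]].
At the point, J = [[-6.0000, -14.0000], [4.0000, -8.0000]] (det J = 104.0000).
Solving J·Δ = −F gives Δ = (-0.4231, -0.9615).
Then the next iterate is (x₁, x₂)₁ = (-1.4231, 1.0385).
Re-evaluating at (-1.4231, 1.0385): F = (-4.332937, -0.004892), so ‖F‖₂ = 4.3329.

4.3329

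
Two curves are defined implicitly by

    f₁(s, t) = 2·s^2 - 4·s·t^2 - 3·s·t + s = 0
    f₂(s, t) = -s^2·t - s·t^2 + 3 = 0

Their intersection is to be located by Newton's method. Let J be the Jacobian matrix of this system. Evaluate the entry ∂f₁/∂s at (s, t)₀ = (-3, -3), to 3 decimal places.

∂f₁/∂s = 4·s - 4·t^2 - 3·t + 1.
At (-3, -3) this is -38.000.

-38.000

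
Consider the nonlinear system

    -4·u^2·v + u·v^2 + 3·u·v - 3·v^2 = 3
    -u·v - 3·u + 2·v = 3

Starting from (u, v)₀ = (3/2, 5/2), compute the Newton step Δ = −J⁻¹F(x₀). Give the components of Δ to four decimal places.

At (3/2, 5/2): F = (-23.6250, -6.2500).
Jacobian J = [[-8·u·v + v^2 + 3·v, -4·u^2 + 2·u·v + 3·u - 6·v], [-v - 3, -u + 2]].
At the point, J = [[-16.2500, -12.0000], [-5.5000, 0.5000]] (det J = -74.1250).
Solving J·Δ = −F gives Δ = (-1.1712, -0.3828).

(-1.1712, -0.3828)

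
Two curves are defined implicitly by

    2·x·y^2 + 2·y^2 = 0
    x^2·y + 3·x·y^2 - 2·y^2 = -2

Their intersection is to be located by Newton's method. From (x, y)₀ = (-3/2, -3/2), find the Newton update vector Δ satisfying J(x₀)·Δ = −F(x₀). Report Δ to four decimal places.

(0.0146, 0.7281)

At (-3/2, -3/2): F = (-2.2500, -16.0000).
Jacobian J = [[2·y^2, 4·x·y + 4·y], [2·x·y + 3·y^2, x^2 + 6·x·y - 4·y]].
At the point, J = [[4.5000, 3.0000], [11.2500, 21.7500]] (det J = 64.1250).
Solving J·Δ = −F gives Δ = (0.0146, 0.7281).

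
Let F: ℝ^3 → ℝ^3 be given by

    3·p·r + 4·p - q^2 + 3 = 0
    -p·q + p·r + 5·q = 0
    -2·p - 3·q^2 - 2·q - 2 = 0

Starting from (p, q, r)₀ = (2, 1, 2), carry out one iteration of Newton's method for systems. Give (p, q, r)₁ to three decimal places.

At (2, 1, 2): F = (22.000, 7.000, -11.000).
Jacobian J = [[3·r + 4, -2·q, 3·p], [-q + r, -p + 5, p], [-2, -6·q - 2, 0]].
At the point, J = [[10.000, -2.000, 6.000], [1.000, 3.000, 2.000], [-2.000, -8.000, 0.000]] (det J = 156.000).
Solving J·Δ = −F gives Δ = (-1.654, -0.962, -1.231).
Then the next iterate is (p, q, r)₁ = (0.346, 0.038, 0.769).

(0.346, 0.038, 0.769)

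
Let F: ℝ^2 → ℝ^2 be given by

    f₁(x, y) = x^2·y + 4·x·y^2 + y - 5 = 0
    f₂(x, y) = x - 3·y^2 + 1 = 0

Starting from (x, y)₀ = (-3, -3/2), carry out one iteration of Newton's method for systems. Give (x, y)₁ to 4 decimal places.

At (-3, -3/2): F = (-47.0000, -8.7500).
Jacobian J = [[2·x·y + 4·y^2, x^2 + 8·x·y + 1], [1, -6·y]].
At the point, J = [[18.0000, 46.0000], [1.0000, 9.0000]] (det J = 116.0000).
Solving J·Δ = −F gives Δ = (0.1767, 0.9526).
Then the next iterate is (x, y)₁ = (-2.8233, -0.5474).

(-2.8233, -0.5474)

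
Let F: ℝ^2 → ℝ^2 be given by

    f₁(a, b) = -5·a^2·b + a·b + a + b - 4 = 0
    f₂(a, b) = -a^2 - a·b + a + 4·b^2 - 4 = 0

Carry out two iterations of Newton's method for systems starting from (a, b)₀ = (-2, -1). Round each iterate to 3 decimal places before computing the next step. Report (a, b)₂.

At (-2, -1): F = (15.000, -8.000).
Jacobian J = [[-10·a·b + b + 1, -5·a^2 + a + 1], [-2·a - b + 1, -a + 8·b]].
At the point, J = [[-20.000, -21.000], [6.000, -6.000]] (det J = 246.000).
Solving J·Δ = −F gives Δ = (1.049, -0.285).
Then the next iterate is (a, b)₁ = (-0.951, -1.285).
Round to (-0.951, -1.285) and repeat: F = (0.79681, -0.47254), J = [[-12.50535, -4.47300], [4.187, -9.329]].
Δ = (0.071, -0.019), so (a, b)₂ = (-0.880, -1.304).

(-0.880, -1.304)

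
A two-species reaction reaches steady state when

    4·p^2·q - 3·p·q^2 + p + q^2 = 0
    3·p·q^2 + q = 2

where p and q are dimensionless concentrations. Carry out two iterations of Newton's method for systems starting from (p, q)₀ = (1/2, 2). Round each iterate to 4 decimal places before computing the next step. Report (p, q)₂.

At (1/2, 2): F = (0.5000, 6.0000).
Jacobian J = [[8·p·q - 3·q^2 + 1, 4·p^2 - 6·p·q + 2·q], [3·q^2, 6·p·q + 1]].
At the point, J = [[-3.0000, -1.0000], [12.0000, 7.0000]] (det J = -9.0000).
Solving J·Δ = −F gives Δ = (1.0556, -2.6667).
Then the next iterate is (p, q)₁ = (1.5556, -0.6667).
Round to (1.5556, -0.6667) and repeat: F = (-6.527618, -0.592359), J = [[-8.630415, 14.568877], [1.333467, -5.222711]].
Δ = (-1.6658, -0.5387), so (p, q)₂ = (-0.1102, -1.2054).

(-0.1102, -1.2054)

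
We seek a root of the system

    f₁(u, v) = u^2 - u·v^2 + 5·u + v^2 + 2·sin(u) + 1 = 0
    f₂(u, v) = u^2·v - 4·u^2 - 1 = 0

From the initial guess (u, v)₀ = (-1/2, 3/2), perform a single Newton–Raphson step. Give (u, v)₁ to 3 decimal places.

(0.233, 0.670)

At (-1/2, 3/2): F = (1.16615, -1.625).
Jacobian J = [[2·u - v^2 + 2·cos(u) + 5, -2·u·v + 2·v], [2·u·v - 8·u, u^2]].
At the point, J = [[3.50517, 4.500], [2.500, 0.250]] (det J = -10.37371).
Solving J·Δ = −F gives Δ = (0.733, -0.830).
Then the next iterate is (u, v)₁ = (0.233, 0.670).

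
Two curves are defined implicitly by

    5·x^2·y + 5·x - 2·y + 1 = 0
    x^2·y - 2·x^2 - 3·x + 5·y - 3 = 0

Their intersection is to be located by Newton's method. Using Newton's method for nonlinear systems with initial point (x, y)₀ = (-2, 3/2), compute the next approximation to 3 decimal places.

At (-2, 3/2): F = (18.000, 8.500).
Jacobian J = [[10·x·y + 5, 5·x^2 - 2], [2·x·y - 4·x - 3, x^2 + 5]].
At the point, J = [[-25.000, 18.000], [-1.000, 9.000]] (det J = -207.000).
Solving J·Δ = −F gives Δ = (0.043, -0.940).
Then the next iterate is (x, y)₁ = (-1.957, 0.560).

(-1.957, 0.560)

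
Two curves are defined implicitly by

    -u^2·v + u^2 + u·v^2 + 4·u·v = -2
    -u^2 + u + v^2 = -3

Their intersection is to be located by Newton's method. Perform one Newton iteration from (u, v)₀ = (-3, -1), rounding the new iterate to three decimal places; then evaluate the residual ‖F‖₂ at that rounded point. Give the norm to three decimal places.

8.364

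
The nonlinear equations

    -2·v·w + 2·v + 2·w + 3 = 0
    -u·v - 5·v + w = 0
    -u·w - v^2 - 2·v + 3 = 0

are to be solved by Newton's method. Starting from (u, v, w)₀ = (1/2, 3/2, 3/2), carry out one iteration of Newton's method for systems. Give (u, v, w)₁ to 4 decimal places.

At (1/2, 3/2, 3/2): F = (4.5000, -6.7500, -3.0000).
Jacobian J = [[0, -2·w + 2, -2·v + 2], [-v, -u - 5, 1], [-w, -2·v - 2, -u]].
At the point, J = [[0.0000, -1.0000, -1.0000], [-1.5000, -5.5000, 1.0000], [-1.5000, -5.0000, -0.5000]] (det J = 3.0000).
Solving J·Δ = −F gives Δ = (-8.0000, 1.5000, 3.0000).
Then the next iterate is (u, v, w)₁ = (-7.5000, 3.0000, 4.5000).

(-7.5000, 3.0000, 4.5000)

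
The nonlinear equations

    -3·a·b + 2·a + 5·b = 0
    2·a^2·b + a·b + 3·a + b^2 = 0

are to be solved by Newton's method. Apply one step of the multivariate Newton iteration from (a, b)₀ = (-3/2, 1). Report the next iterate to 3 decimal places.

(-4.161, 0.036)

At (-3/2, 1): F = (6.500, -0.500).
Jacobian J = [[-3·b + 2, -3·a + 5], [4·a·b + b + 3, 2·a^2 + a + 2·b]].
At the point, J = [[-1.000, 9.500], [-2.000, 5.000]] (det J = 14.000).
Solving J·Δ = −F gives Δ = (-2.661, -0.964).
Then the next iterate is (a, b)₁ = (-4.161, 0.036).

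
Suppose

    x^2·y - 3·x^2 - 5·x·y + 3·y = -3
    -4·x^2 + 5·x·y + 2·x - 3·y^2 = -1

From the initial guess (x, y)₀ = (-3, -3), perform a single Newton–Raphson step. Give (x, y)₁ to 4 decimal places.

(-0.8750, -3.1250)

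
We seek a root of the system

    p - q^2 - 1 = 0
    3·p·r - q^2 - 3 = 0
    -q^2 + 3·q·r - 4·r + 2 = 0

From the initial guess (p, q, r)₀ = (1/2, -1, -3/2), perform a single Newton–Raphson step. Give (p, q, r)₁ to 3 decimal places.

(-0.014, 0.007, -0.217)

At (1/2, -1, -3/2): F = (-1.500, -6.250, 11.500).
Jacobian J = [[1, -2·q, 0], [3·r, -2·q, 3·p], [0, -2·q + 3·r, 3·q - 4]].
At the point, J = [[1.000, 2.000, 0.000], [-4.500, 2.000, 1.500], [0.000, -2.500, -7.000]] (det J = -73.250).
Solving J·Δ = −F gives Δ = (-0.514, 1.007, 1.283).
Then the next iterate is (p, q, r)₁ = (-0.014, 0.007, -0.217).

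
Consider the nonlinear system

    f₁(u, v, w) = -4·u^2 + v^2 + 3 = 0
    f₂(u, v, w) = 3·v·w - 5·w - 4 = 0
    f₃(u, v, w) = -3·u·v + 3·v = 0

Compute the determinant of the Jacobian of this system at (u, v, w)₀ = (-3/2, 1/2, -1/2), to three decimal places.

320.250

J = [[-8·u, 2·v, 0], [0, 3·w, 3·v - 5], [-3·v, -3·u + 3, 0]].
At the point, J = [[12.000, 1.000, 0.000], [0.000, -1.500, -3.500], [-1.500, 7.500, 0.000]].
det J = 320.250.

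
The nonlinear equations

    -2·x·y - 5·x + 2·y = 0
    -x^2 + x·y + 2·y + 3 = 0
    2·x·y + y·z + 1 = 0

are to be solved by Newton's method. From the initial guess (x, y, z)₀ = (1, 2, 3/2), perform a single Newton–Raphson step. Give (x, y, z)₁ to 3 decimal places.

(0.444, -0.667, 3.278)

At (1, 2, 3/2): F = (-5.000, 8.000, 8.000).
Jacobian J = [[-2·y - 5, -2·x + 2, 0], [-2·x + y, x + 2, 0], [2·y, 2·x + z, y]].
At the point, J = [[-9.000, 0.000, 0.000], [0.000, 3.000, 0.000], [4.000, 3.500, 2.000]] (det J = -54.000).
Solving J·Δ = −F gives Δ = (-0.556, -2.667, 1.778).
Then the next iterate is (x, y, z)₁ = (0.444, -0.667, 3.278).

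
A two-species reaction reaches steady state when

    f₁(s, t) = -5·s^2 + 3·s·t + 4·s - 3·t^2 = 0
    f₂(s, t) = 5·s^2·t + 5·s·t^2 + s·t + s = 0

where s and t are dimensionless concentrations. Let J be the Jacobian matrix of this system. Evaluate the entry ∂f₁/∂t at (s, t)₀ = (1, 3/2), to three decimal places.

∂f₁/∂t = 3·s - 6·t.
At (1, 3/2) this is -6.000.

-6.000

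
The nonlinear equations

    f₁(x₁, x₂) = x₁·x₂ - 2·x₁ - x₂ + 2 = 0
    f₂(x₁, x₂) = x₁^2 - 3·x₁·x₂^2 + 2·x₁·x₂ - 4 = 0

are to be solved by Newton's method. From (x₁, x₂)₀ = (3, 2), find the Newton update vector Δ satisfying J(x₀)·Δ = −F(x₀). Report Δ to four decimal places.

(-9.5000, 0.0000)

At (3, 2): F = (0.0000, -19.0000).
Jacobian J = [[x₂ - 2, x₁ - 1], [2·x₁ - 3·x₂^2 + 2·x₂, -6·x₁·x₂ + 2·x₁]].
At the point, J = [[0.0000, 2.0000], [-2.0000, -30.0000]] (det J = 4.0000).
Solving J·Δ = −F gives Δ = (-9.5000, 0.0000).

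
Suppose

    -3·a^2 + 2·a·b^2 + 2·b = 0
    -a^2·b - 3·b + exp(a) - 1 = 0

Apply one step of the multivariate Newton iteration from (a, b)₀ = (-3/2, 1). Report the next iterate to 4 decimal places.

(-1.1304, 0.0789)

At (-3/2, 1): F = (-7.7500, -6.026870).
Jacobian J = [[-6·a + 2·b^2, 4·a·b + 2], [-2·a·b + exp(a), -a^2 - 3]].
At the point, J = [[11.0000, -4.0000], [3.223130, -5.2500]] (det J = -44.857479).
Solving J·Δ = −F gives Δ = (0.3696, -0.9211).
Then the next iterate is (a, b)₁ = (-1.1304, 0.0789).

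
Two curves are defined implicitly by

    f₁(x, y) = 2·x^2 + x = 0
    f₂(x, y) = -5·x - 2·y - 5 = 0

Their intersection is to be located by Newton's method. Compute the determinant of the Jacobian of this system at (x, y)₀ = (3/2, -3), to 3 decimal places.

J = [[4·x + 1, 0], [-5, -2]].
At the point, J = [[7.000, 0.000], [-5.000, -2.000]].
det J = -14.000.

-14.000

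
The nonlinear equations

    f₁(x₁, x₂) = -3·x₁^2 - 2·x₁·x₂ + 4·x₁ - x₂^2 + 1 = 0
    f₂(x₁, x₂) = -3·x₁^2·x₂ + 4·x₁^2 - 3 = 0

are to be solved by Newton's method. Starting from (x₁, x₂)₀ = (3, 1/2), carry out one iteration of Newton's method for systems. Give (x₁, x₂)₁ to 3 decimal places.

(1.819, 0.566)

At (3, 1/2): F = (-17.250, 19.500).
Jacobian J = [[-6·x₁ - 2·x₂ + 4, -2·x₁ - 2·x₂], [-6·x₁·x₂ + 8·x₁, -3·x₁^2]].
At the point, J = [[-15.000, -7.000], [15.000, -27.000]] (det J = 510.000).
Solving J·Δ = −F gives Δ = (-1.181, 0.066).
Then the next iterate is (x₁, x₂)₁ = (1.819, 0.566).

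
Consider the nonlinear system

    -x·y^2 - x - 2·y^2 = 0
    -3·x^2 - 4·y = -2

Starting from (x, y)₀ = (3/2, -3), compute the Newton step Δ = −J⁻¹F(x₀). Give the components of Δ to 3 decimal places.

(0.088, 1.614)

At (3/2, -3): F = (-33.000, 7.250).
Jacobian J = [[-y^2 - 1, -2·x·y - 4·y], [-6·x, -4]].
At the point, J = [[-10.000, 21.000], [-9.000, -4.000]] (det J = 229.000).
Solving J·Δ = −F gives Δ = (0.088, 1.614).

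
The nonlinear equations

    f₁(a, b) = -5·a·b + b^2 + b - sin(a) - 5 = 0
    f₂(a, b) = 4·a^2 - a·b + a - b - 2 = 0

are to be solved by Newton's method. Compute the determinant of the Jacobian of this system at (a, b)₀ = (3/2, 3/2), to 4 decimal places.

59.1768

J = [[-5·b - cos(a), -5·a + 2·b + 1], [8·a - b + 1, -a - 1]].
At the point, J = [[-7.570737, -3.5000], [11.5000, -2.5000]].
det J = 59.1768.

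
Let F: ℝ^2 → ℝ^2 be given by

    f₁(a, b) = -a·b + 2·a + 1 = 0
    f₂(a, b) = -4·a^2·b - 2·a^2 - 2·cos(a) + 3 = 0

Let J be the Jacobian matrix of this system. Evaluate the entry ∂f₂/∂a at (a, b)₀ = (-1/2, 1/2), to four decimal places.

3.0411

∂f₂/∂a = -8·a·b - 4·a + 2·sin(a).
At (-1/2, 1/2) this is 3.0411.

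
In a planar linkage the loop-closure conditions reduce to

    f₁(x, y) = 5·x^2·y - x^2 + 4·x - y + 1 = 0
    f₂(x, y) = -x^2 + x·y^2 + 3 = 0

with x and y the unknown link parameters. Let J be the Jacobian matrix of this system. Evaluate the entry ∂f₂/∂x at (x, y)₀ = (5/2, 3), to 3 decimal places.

∂f₂/∂x = -2·x + y^2.
At (5/2, 3) this is 4.000.

4.000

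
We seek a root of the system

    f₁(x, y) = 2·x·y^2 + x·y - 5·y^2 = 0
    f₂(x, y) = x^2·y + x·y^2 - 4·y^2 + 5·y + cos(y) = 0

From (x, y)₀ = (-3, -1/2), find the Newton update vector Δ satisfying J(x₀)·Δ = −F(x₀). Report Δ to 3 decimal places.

(1.390, 0.156)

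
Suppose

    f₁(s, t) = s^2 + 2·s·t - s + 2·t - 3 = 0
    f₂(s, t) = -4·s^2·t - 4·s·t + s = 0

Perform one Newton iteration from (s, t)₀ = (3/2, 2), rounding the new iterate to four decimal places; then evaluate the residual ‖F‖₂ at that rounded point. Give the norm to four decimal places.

At (3/2, 2): F = (7.7500, -28.5000).
Jacobian J = [[2·s + 2·t - 1, 2·s + 2], [-8·s·t - 4·t + 1, -4·s^2 - 4·s]].
At the point, J = [[6.0000, 5.0000], [-31.0000, -15.0000]] (det J = 65.0000).
Solving J·Δ = −F gives Δ = (-0.4038, -1.0654).
Then the next iterate is (s, t)₁ = (1.0962, 0.9346).
Re-evaluating at (1.0962, 0.9346): F = (1.023671, -7.494099), so ‖F‖₂ = 7.5637.

7.5637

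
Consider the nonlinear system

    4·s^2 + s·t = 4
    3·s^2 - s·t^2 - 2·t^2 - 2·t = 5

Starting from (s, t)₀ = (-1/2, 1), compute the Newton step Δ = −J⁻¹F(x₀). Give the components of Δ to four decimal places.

(-1.0481, -0.7115)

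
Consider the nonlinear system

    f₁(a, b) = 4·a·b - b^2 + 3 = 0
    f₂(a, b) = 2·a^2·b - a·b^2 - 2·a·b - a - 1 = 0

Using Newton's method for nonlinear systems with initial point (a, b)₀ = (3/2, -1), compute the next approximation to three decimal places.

(0.633, -0.933)

At (3/2, -1): F = (-4.000, -5.500).
Jacobian J = [[4·b, 4·a - 2·b], [4·a·b - b^2 - 2·b - 1, 2·a^2 - 2·a·b - 2·a]].
At the point, J = [[-4.000, 8.000], [-6.000, 4.500]] (det J = 30.000).
Solving J·Δ = −F gives Δ = (-0.867, 0.067).
Then the next iterate is (a, b)₁ = (0.633, -0.933).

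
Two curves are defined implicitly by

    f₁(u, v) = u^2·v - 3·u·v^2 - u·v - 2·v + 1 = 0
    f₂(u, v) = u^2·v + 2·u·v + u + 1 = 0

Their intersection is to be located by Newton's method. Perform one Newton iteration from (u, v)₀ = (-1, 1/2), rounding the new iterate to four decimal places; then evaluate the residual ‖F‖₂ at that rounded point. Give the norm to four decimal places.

1.0747

At (-1, 1/2): F = (1.7500, -0.5000).
Jacobian J = [[2·u·v - 3·v^2 - v, u^2 - 6·u·v - u - 2], [2·u·v + 2·v + 1, u^2 + 2·u]].
At the point, J = [[-2.2500, 3.0000], [1.0000, -1.0000]] (det J = -0.7500).
Solving J·Δ = −F gives Δ = (-0.3333, -0.8333).
Then the next iterate is (u, v)₁ = (-1.3333, -0.3333).
Re-evaluating at (-1.3333, -0.3333): F = (1.074052, -0.037026), so ‖F‖₂ = 1.0747.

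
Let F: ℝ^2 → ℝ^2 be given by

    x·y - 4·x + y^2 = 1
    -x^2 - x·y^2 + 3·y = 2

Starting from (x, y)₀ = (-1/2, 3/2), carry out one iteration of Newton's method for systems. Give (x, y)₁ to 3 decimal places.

(-0.154, 0.846)

At (-1/2, 3/2): F = (2.500, 3.375).
Jacobian J = [[y - 4, x + 2·y], [-2·x - y^2, -2·x·y + 3]].
At the point, J = [[-2.500, 2.500], [-1.250, 4.500]] (det J = -8.125).
Solving J·Δ = −F gives Δ = (0.346, -0.654).
Then the next iterate is (x, y)₁ = (-0.154, 0.846).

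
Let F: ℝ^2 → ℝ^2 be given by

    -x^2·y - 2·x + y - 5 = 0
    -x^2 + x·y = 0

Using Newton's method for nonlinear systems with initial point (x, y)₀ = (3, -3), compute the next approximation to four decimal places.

At (3, -3): F = (13.0000, -18.0000).
Jacobian J = [[-2·x·y - 2, -x^2 + 1], [-2·x + y, x]].
At the point, J = [[16.0000, -8.0000], [-9.0000, 3.0000]] (det J = -24.0000).
Solving J·Δ = −F gives Δ = (-4.3750, -7.1250).
Then the next iterate is (x, y)₁ = (-1.3750, -10.1250).

(-1.3750, -10.1250)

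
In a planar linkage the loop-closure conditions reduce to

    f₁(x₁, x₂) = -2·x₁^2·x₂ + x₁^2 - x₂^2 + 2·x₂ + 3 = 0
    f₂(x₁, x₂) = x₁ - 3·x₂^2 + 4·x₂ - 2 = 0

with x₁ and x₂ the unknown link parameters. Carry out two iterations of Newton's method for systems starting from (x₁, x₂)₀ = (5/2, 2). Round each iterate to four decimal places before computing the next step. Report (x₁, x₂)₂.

At (5/2, 2): F = (-15.7500, -3.5000).
Jacobian J = [[-4·x₁·x₂ + 2·x₁, -2·x₁^2 - 2·x₂ + 2], [1, -6·x₂ + 4]].
At the point, J = [[-15.0000, -14.5000], [1.0000, -8.0000]] (det J = 134.5000).
Solving J·Δ = −F gives Δ = (-0.5595, -0.5074).
Then the next iterate is (x₁, x₂)₁ = (1.9405, 1.4926).
Round to (1.9405, 1.4926) and repeat: F = (-3.718005, -0.772664), J = [[-7.704561, -8.516280], [1.0000, -4.9556]].
Δ = (-0.2537, -0.2071), so (x₁, x₂)₂ = (1.6868, 1.2855).

(1.6868, 1.2855)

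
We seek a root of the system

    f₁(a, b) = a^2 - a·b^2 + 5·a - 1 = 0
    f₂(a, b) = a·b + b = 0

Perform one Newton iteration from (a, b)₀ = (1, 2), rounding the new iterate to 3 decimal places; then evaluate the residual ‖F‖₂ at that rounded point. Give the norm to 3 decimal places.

2.088

At (1, 2): F = (1.000, 4.000).
Jacobian J = [[2·a - b^2 + 5, -2·a·b], [b, a + 1]].
At the point, J = [[3.000, -4.000], [2.000, 2.000]] (det J = 14.000).
Solving J·Δ = −F gives Δ = (-1.286, -0.714).
Then the next iterate is (a, b)₁ = (-0.286, 1.286).
Re-evaluating at (-0.286, 1.286): F = (-1.87522, 0.91820), so ‖F‖₂ = 2.088.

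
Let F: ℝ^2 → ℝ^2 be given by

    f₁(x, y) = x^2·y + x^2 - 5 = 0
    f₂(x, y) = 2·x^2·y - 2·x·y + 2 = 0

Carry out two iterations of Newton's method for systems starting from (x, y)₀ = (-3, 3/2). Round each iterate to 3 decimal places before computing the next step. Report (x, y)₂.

At (-3, 3/2): F = (17.500, 38.000).
Jacobian J = [[2·x·y + 2·x, x^2], [4·x·y - 2·y, 2·x^2 - 2·x]].
At the point, J = [[-15.000, 9.000], [-21.000, 24.000]] (det J = -171.000).
Solving J·Δ = −F gives Δ = (0.456, -1.184).
Then the next iterate is (x, y)₁ = (-2.544, 0.316).
Round to (-2.544, 0.316) and repeat: F = (3.51707, 7.69807), J = [[-6.69581, 6.47194], [-3.84762, 18.03187]].
Δ = (0.142, -0.397), so (x, y)₂ = (-2.402, -0.081).

(-2.402, -0.081)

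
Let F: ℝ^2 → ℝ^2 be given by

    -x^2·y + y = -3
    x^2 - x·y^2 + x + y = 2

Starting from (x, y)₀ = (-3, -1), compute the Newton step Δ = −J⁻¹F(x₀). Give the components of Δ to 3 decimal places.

(-0.389, 1.667)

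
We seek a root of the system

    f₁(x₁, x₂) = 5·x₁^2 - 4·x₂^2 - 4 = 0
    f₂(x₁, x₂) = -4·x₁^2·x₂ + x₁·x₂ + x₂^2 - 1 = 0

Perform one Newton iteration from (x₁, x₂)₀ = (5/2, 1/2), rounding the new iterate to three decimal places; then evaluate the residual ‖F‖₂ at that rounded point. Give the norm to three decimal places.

At (5/2, 1/2): F = (26.250, -12.000).
Jacobian J = [[10·x₁, -8·x₂], [-8·x₁·x₂ + x₂, -4·x₁^2 + x₁ + 2·x₂]].
At the point, J = [[25.000, -4.000], [-9.500, -21.500]] (det J = -575.500).
Solving J·Δ = −F gives Δ = (-1.064, -0.088).
Then the next iterate is (x₁, x₂)₁ = (1.436, 0.412).
Re-evaluating at (1.436, 0.412): F = (5.63150, -3.63696), so ‖F‖₂ = 6.704.

6.704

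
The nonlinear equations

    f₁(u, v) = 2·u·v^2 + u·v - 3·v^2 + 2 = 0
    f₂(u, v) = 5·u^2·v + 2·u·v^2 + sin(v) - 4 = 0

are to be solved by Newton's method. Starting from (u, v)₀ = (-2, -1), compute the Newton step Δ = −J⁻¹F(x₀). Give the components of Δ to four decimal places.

At (-2, -1): F = (-3.0000, -28.841471).
Jacobian J = [[2·v^2 + v, 4·u·v + u - 6·v], [10·u·v + 2·v^2, 5·u^2 + 4·u·v + cos(v)]].
At the point, J = [[1.0000, 12.0000], [22.0000, 28.540302]] (det J = -235.459698).
Solving J·Δ = −F gives Δ = (1.1062, 0.1578).

(1.1062, 0.1578)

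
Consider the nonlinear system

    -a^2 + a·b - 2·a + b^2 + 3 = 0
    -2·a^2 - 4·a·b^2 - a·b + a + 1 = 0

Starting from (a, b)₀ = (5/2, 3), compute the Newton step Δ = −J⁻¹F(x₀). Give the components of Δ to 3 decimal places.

(-0.592, -1.249)

At (5/2, 3): F = (8.250, -106.500).
Jacobian J = [[-2·a + b - 2, a + 2·b], [-4·a - 4·b^2 - b + 1, -8·a·b - a]].
At the point, J = [[-4.000, 8.500], [-48.000, -62.500]] (det J = 658.000).
Solving J·Δ = −F gives Δ = (-0.592, -1.249).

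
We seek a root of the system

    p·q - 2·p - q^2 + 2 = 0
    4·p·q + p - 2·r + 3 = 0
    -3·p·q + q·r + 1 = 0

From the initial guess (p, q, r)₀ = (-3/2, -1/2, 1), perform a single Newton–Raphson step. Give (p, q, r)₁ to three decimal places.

(0.744, -0.722, 1.793)

At (-3/2, -1/2, 1): F = (5.500, 2.500, -1.750).
Jacobian J = [[q - 2, p - 2·q, 0], [4·q + 1, 4·p, -2], [-3·q, -3·p + r, q]].
At the point, J = [[-2.500, -0.500, 0.000], [-1.000, -6.000, -2.000], [1.500, 5.500, -0.500]] (det J = -33.250).
Solving J·Δ = −F gives Δ = (2.244, -0.222, 0.793).
Then the next iterate is (p, q, r)₁ = (0.744, -0.722, 1.793).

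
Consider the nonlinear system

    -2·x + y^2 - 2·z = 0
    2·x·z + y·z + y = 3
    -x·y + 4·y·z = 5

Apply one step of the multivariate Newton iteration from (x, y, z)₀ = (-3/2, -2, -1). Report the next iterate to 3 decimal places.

At (-3/2, -2, -1): F = (9.000, 0.000, 0.000).
Jacobian J = [[-2, 2·y, -2], [2·z, z + 1, 2·x + y], [-y, -x + 4·z, 4·y]].
At the point, J = [[-2.000, -4.000, -2.000], [-2.000, 0.000, -5.000], [2.000, -2.500, -8.000]] (det J = 119.000).
Solving J·Δ = −F gives Δ = (0.945, 1.966, -0.378).
Then the next iterate is (x, y, z)₁ = (-0.555, -0.034, -1.378).

(-0.555, -0.034, -1.378)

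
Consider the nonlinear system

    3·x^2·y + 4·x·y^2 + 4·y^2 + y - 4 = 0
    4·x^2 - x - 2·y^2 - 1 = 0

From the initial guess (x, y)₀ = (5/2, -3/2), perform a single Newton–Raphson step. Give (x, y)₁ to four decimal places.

At (5/2, -3/2): F = (-2.1250, 17.0000).
Jacobian J = [[6·x·y + 4·y^2, 3·x^2 + 8·x·y + 8·y + 1], [8·x - 1, -4·y]].
At the point, J = [[-13.5000, -22.2500], [19.0000, 6.0000]] (det J = 341.7500).
Solving J·Δ = −F gives Δ = (-1.0695, 0.5534).
Then the next iterate is (x, y)₁ = (1.4305, -0.9466).

(1.4305, -0.9466)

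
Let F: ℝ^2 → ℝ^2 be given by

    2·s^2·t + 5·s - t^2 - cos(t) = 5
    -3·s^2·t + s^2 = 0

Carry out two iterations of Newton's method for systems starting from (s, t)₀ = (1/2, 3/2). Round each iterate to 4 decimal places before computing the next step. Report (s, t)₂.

At (1/2, 3/2): F = (-4.070737, -0.8750).
Jacobian J = [[4·s·t + 5, 2·s^2 - 2·t + sin(t)], [-6·s·t + 2·s, -3·s^2]].
At the point, J = [[8.0000, -1.502505], [-3.5000, -0.7500]] (det J = -11.258768).
Solving J·Δ = −F gives Δ = (0.1544, -1.8872).
Then the next iterate is (s, t)₁ = (0.6544, -0.3872).
Round to (0.6544, -0.3872) and repeat: F = (-3.135522, 0.925682), J = [[3.986465, 1.253282], [2.829102, -1.284718]].
Δ = (0.3309, 1.4493), so (s, t)₂ = (0.9853, 1.0621).

(0.9853, 1.0621)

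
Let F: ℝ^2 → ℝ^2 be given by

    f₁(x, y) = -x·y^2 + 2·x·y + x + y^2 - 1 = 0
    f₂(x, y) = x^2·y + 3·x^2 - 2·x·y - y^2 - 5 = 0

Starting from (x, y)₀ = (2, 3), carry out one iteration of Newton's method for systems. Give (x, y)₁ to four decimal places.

(2.5833, 4.4167)

At (2, 3): F = (4.0000, -2.0000).
Jacobian J = [[-y^2 + 2·y + 1, -2·x·y + 2·x + 2·y], [2·x·y + 6·x - 2·y, x^2 - 2·x - 2·y]].
At the point, J = [[-2.0000, -2.0000], [18.0000, -6.0000]] (det J = 48.0000).
Solving J·Δ = −F gives Δ = (0.5833, 1.4167).
Then the next iterate is (x, y)₁ = (2.5833, 4.4167).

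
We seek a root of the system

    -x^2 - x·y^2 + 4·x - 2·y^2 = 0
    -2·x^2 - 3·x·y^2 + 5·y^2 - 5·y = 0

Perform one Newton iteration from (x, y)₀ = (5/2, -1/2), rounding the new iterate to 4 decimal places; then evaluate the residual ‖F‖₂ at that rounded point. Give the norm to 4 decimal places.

2.4694

At (5/2, -1/2): F = (2.6250, -10.6250).
Jacobian J = [[-2·x - y^2 + 4, -2·x·y - 4·y], [-4·x - 3·y^2, -6·x·y + 10·y - 5]].
At the point, J = [[-1.2500, 4.5000], [-10.7500, -2.5000]] (det J = 51.5000).
Solving J·Δ = −F gives Δ = (-0.8010, -0.8058).
Then the next iterate is (x, y)₁ = (1.6990, -1.3058).
Re-evaluating at (1.6990, -1.3058): F = (-2.397816, 0.590402), so ‖F‖₂ = 2.4694.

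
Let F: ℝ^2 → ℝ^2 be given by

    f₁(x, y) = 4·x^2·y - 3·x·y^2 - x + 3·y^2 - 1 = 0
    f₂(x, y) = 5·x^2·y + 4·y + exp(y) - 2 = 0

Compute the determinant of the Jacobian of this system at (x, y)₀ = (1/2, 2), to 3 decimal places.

J = [[8·x·y - 3·y^2 - 1, 4·x^2 - 6·x·y + 6·y], [10·x·y, 5·x^2 + exp(y) + 4]].
At the point, J = [[-5.000, 7.000], [10.000, 12.63906]].
det J = -133.195.

-133.195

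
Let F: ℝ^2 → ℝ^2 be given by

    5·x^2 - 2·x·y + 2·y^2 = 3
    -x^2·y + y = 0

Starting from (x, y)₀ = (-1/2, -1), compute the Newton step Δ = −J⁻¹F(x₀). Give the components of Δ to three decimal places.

(-0.536, 0.286)

At (-1/2, -1): F = (-0.750, -0.750).
Jacobian J = [[10·x - 2·y, -2·x + 4·y], [-2·x·y, -x^2 + 1]].
At the point, J = [[-3.000, -3.000], [-1.000, 0.750]] (det J = -5.250).
Solving J·Δ = −F gives Δ = (-0.536, 0.286).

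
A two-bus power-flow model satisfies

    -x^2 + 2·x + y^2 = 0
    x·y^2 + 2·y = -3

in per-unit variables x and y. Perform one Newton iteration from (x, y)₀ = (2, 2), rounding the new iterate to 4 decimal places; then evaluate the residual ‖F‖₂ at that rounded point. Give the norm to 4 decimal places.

5.3638

At (2, 2): F = (4.0000, 15.0000).
Jacobian J = [[-2·x + 2, 2·y], [y^2, 2·x·y + 2]].
At the point, J = [[-2.0000, 4.0000], [4.0000, 10.0000]] (det J = -36.0000).
Solving J·Δ = −F gives Δ = (-0.5556, -1.2778).
Then the next iterate is (x, y)₁ = (1.4444, 0.7222).
Re-evaluating at (1.4444, 0.7222): F = (1.324081, 5.197760), so ‖F‖₂ = 5.3638.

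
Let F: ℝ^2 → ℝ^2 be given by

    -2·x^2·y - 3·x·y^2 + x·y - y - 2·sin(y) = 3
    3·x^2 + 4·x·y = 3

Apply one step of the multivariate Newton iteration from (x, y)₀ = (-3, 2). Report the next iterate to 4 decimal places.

(4.8174, -4.5145)

At (-3, 2): F = (-12.818595, 0.0000).
Jacobian J = [[-4·x·y - 3·y^2 + y, -2·x^2 - 6·x·y + x - 2·cos(y) - 1], [6·x + 4·y, 4·x]].
At the point, J = [[14.0000, 14.832294], [-10.0000, -12.0000]] (det J = -19.677063).
Solving J·Δ = −F gives Δ = (7.8174, -6.5145).
Then the next iterate is (x, y)₁ = (4.8174, -4.5145).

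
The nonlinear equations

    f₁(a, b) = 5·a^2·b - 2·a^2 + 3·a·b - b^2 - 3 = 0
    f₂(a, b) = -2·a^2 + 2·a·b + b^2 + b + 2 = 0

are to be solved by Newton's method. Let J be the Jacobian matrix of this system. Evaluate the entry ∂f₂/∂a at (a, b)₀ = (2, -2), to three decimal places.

-12.000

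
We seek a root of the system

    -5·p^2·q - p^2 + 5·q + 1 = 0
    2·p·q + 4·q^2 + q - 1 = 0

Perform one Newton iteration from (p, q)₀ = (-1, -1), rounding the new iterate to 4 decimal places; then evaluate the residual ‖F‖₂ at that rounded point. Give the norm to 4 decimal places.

0.7904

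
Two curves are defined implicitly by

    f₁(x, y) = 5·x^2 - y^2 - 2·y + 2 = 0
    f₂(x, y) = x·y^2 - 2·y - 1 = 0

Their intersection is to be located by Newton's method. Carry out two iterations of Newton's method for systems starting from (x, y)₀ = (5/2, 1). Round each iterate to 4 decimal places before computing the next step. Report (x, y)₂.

At (5/2, 1): F = (30.2500, -0.5000).
Jacobian J = [[10·x, -2·y - 2], [y^2, 2·x·y - 2]].
At the point, J = [[25.0000, -4.0000], [1.0000, 3.0000]] (det J = 79.0000).
Solving J·Δ = −F gives Δ = (-1.1234, 0.5411).
Then the next iterate is (x, y)₁ = (1.3766, 1.5411).
Round to (1.3766, 1.5411) and repeat: F = (6.017949, -0.812790), J = [[13.7660, -5.0822], [2.374989, 2.242957]].
Δ = (-0.2181, 0.5933), so (x, y)₂ = (1.1585, 2.1344).

(1.1585, 2.1344)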